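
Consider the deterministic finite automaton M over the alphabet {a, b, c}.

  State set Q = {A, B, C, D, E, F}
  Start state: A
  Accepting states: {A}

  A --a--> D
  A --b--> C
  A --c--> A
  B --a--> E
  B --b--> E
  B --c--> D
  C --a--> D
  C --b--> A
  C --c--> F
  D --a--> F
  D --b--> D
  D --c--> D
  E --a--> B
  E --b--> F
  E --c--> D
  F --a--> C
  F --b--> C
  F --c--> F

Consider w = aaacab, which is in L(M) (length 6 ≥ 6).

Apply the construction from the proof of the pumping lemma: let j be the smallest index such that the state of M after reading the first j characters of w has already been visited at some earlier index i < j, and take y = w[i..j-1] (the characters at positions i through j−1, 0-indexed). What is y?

ac

State sequence: A -a-> D -a-> F -a-> C -c-> F -a-> C -b-> A
First repeat at step 4: F was already visited.

So i = 2, j = 4, giving x = w[0:2] = aa, y = w[2:4] = ac, z = w[4:6] = ab.
Check: |xy| = 4 ≤ 6 and |y| = 2 ≥ 1. Reading y takes M from F back to F, so every xyⁱz is accepted.
The DFA has 6 states, so the proof of the pumping lemma guarantees a repeated state among the first 6+1 visited; the segment between the two visits is the pumpable y.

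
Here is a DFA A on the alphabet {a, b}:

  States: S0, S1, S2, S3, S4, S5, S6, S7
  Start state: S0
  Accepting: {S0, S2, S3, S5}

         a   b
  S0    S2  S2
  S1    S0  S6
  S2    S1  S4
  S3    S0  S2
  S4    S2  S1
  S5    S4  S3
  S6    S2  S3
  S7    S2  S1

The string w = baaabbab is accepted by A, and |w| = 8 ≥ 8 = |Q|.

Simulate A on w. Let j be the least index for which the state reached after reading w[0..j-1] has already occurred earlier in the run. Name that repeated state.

S0

State sequence: S0 -b-> S2 -a-> S1 -a-> S0 -a-> S2 -b-> S4 -b-> S1 -a-> S0 -b-> S2
First repeat at step 3: S0 was already visited.

The earliest repeat is at step j = 3: A is in S0, which it already visited at step i = 0.
Pumping length from the standard proof: p = 8 (the number of states). The repeated state found above gives |xy| = j ≤ 8 and |y| = j − i ≥ 1.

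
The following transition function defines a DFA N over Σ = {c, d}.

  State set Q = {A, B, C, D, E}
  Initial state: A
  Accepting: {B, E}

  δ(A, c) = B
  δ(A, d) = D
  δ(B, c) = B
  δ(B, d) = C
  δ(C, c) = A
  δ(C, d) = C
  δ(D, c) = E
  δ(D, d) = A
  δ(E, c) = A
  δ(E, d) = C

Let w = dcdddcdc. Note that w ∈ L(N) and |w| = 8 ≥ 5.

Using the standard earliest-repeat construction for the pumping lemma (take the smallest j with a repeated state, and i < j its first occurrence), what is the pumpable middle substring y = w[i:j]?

Run of N on w = d c d d d c d c:
  step 0: A  (start)
  step 1: D  (read d: A→D)
  step 2: E  (read c: D→E)
  step 3: C  (read d: E→C)
  step 4: C  (read d: C→C)   ← first repeat (C seen earlier)
  step 5: C  (read d: C→C)
  step 6: A  (read c: C→A)
  step 7: D  (read d: A→D)
  step 8: E  (read c: D→E)

So i = 3, j = 4, giving x = w[0:3] = dcd, y = w[3:4] = d, z = w[4:8] = dcdc.
Check: |xy| = 4 ≤ 5 and |y| = 1 ≥ 1. Reading y takes N from C back to C, so every xyⁱz is accepted.
With |Q| = 5, pigeonhole forces a state repeat no later than step 5; the substring read between the first and second visits to that state can be pumped.

d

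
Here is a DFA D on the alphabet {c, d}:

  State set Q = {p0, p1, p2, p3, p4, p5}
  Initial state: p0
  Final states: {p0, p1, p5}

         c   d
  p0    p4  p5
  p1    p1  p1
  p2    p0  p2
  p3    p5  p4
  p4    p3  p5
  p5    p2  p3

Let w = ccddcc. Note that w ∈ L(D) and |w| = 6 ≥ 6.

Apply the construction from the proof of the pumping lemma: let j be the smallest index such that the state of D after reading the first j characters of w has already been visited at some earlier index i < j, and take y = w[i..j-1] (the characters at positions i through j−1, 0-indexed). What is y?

cd

Run of D on w = c c d d c c:
  step 0: p0  (start)
  step 1: p4  (read c: p0→p4)
  step 2: p3  (read c: p4→p3)
  step 3: p4  (read d: p3→p4)   ← first repeat (p4 seen earlier)
  step 4: p5  (read d: p4→p5)
  step 5: p2  (read c: p5→p2)
  step 6: p0  (read c: p2→p0)

So i = 1, j = 3, giving x = w[0:1] = c, y = w[1:3] = cd, z = w[3:6] = dcc.
Check: |xy| = 3 ≤ 6 and |y| = 2 ≥ 1. Reading y takes D from p4 back to p4, so every xyⁱz is accepted.
Since D has 6 states, any run of length ≥ 6 visits 6+1 states, so by pigeonhole some state repeats within the first 6 steps — that repeat gives the pumpable loop.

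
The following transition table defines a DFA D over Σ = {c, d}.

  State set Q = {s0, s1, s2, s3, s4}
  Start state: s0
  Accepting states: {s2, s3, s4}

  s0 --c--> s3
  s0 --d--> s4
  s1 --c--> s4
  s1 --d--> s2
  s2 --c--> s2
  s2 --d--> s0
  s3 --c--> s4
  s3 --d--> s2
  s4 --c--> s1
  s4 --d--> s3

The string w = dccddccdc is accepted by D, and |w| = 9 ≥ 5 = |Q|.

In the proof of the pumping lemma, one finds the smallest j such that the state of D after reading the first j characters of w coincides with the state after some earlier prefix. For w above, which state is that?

s4

Run of D on w = d c c d d c c d c:
  step 0: s0  (start)
  step 1: s4  (read d: s0→s4)
  step 2: s1  (read c: s4→s1)
  step 3: s4  (read c: s1→s4)   ← first repeat (s4 seen earlier)
  step 4: s3  (read d: s4→s3)
  step 5: s2  (read d: s3→s2)
  step 6: s2  (read c: s2→s2)
  step 7: s2  (read c: s2→s2)
  step 8: s0  (read d: s2→s0)
  step 9: s3  (read c: s0→s3)

The earliest repeat is at step j = 3: D is in s4, which it already visited at step i = 1.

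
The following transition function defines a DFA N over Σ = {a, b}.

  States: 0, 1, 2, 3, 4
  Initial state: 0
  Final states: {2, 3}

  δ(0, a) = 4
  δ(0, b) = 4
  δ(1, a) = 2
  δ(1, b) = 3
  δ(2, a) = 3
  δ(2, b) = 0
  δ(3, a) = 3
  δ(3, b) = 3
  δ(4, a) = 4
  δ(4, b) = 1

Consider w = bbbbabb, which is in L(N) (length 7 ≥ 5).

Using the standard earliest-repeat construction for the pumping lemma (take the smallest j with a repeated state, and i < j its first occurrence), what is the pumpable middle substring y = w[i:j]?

b

Run of N on w = b b b b a b b:
  step 0: 0  (start)
  step 1: 4  (read b: 0→4)
  step 2: 1  (read b: 4→1)
  step 3: 3  (read b: 1→3)
  step 4: 3  (read b: 3→3)   ← first repeat (3 seen earlier)
  step 5: 3  (read a: 3→3)
  step 6: 3  (read b: 3→3)
  step 7: 3  (read b: 3→3)

So i = 3, j = 4, giving x = w[0:3] = bbb, y = w[3:4] = b, z = w[4:7] = abb.
Check: |xy| = 4 ≤ 5 and |y| = 1 ≥ 1. Reading y takes N from 3 back to 3, so every xyⁱz is accepted.
With |Q| = 5, pigeonhole forces a state repeat no later than step 5; the substring read between the first and second visits to that state can be pumped.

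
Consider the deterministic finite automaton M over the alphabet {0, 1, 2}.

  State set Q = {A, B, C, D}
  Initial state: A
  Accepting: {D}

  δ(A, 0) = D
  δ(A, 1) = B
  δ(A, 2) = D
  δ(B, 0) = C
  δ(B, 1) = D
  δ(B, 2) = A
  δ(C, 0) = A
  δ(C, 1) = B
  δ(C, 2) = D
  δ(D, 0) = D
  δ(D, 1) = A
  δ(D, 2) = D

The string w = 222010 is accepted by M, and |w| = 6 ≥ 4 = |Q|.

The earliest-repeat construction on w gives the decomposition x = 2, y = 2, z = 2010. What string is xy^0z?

22010

xy⁰z = xz = 2·2010 = 22010.
Reading y = 2 takes M from D back to D, so after x the machine is still in D, and z then leads to the accepting state D. Hence 22010 ∈ L(M).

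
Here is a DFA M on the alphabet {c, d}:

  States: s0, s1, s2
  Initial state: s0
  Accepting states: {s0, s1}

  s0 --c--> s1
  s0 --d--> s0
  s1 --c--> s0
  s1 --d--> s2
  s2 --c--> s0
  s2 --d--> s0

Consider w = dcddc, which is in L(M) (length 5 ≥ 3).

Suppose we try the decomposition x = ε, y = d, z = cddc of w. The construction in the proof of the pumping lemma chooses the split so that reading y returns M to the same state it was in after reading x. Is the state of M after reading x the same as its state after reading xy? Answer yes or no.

yes

State sequence: s0 -d-> s0

After x (step 0): s0. After xy (step 1): s0.
They match, so y = d drives M around a cycle from s0 back to itself; pumping y any number of times keeps M in s0 before reading z, and xyⁱz ∈ L(M) for every i ≥ 0.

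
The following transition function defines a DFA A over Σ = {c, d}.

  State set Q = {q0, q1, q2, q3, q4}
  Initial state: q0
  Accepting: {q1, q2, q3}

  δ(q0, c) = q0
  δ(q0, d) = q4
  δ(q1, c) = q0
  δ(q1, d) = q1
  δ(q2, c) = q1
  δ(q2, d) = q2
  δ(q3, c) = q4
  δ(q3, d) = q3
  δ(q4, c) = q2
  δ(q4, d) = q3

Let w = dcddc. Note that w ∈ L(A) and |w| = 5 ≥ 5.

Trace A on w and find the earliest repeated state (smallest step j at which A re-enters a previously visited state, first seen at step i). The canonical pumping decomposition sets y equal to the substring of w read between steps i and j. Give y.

d

Run of A on w = d c d d c:
  step 0: q0  (start)
  step 1: q4  (read d: q0→q4)
  step 2: q2  (read c: q4→q2)
  step 3: q2  (read d: q2→q2)   ← first repeat (q2 seen earlier)
  step 4: q2  (read d: q2→q2)
  step 5: q1  (read c: q2→q1)

So i = 2, j = 3, giving x = w[0:2] = dc, y = w[2:3] = d, z = w[3:5] = dc.
Check: |xy| = 3 ≤ 5 and |y| = 1 ≥ 1. Reading y takes A from q2 back to q2, so every xyⁱz is accepted.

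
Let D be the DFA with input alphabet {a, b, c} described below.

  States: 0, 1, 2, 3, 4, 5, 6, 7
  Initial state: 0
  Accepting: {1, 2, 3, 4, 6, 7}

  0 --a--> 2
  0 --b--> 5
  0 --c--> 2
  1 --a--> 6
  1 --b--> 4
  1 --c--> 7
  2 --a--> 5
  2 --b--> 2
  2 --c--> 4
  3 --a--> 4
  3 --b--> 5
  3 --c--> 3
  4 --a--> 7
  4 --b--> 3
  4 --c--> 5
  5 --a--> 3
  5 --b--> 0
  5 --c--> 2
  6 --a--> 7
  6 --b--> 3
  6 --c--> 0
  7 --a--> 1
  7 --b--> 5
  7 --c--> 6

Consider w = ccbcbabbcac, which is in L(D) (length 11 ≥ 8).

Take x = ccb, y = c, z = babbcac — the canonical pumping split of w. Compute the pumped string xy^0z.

ccbbabbcac

xy⁰z = xz = ccb·babbcac = ccbbabbcac.
Reading y = c takes D from 3 back to 3, so after x the machine is still in 3, and z then leads to the accepting state 2. Hence ccbbabbcac ∈ L(D).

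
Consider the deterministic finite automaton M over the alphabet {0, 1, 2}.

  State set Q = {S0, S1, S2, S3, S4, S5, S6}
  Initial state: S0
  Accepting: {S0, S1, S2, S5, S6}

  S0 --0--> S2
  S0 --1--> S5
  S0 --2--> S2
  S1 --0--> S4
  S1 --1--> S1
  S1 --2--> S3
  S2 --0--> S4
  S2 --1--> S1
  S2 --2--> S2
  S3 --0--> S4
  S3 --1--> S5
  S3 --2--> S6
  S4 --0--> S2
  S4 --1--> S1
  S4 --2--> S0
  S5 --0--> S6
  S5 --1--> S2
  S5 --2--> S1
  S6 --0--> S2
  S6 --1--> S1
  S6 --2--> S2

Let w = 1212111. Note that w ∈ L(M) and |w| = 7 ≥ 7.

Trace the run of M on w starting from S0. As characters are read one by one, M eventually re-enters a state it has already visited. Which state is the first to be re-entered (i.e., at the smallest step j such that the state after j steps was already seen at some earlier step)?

S1

Run of M on w = 1 2 1 2 1 1 1:
  step 0: S0  (start)
  step 1: S5  (read 1: S0→S5)
  step 2: S1  (read 2: S5→S1)
  step 3: S1  (read 1: S1→S1)   ← first repeat (S1 seen earlier)
  step 4: S3  (read 2: S1→S3)
  step 5: S5  (read 1: S3→S5)
  step 6: S2  (read 1: S5→S2)
  step 7: S1  (read 1: S2→S1)

The earliest repeat is at step j = 3: M is in S1, which it already visited at step i = 2.
The DFA has 7 states, so the proof of the pumping lemma guarantees a repeated state among the first 7+1 visited; the segment between the two visits is the pumpable y.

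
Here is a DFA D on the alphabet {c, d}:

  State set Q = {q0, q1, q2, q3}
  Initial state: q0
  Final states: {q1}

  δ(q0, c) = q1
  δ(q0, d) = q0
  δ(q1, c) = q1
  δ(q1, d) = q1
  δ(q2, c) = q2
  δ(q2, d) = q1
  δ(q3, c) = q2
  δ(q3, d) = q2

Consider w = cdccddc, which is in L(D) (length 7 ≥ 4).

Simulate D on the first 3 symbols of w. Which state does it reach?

Run of D on the first 3 characters of w = c d c:
  step 0: q0  (start)
  step 1: q1  (read c: q0→q1)
  step 2: q1  (read d: q1→q1)
  step 3: q1  (read c: q1→q1)

After reading 3 characters, D is in state q1.
(This kind of state-tracing is the core of the pumping-lemma construction: with 4 states, pigeonhole forces a repeat within the first 4 steps.)

q1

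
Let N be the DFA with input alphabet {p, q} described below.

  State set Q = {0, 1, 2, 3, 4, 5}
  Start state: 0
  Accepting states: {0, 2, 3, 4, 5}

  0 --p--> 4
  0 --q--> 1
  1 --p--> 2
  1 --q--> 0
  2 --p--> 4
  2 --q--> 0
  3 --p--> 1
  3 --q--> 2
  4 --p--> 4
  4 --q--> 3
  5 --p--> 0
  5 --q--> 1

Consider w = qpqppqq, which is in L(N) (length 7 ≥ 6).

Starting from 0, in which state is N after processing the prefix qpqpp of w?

4

State sequence: 0 -q-> 1 -p-> 2 -q-> 0 -p-> 4 -p-> 4

After reading 5 characters, N is in state 4.
(This kind of state-tracing is the core of the pumping-lemma construction: with 6 states, pigeonhole forces a repeat within the first 6 steps.)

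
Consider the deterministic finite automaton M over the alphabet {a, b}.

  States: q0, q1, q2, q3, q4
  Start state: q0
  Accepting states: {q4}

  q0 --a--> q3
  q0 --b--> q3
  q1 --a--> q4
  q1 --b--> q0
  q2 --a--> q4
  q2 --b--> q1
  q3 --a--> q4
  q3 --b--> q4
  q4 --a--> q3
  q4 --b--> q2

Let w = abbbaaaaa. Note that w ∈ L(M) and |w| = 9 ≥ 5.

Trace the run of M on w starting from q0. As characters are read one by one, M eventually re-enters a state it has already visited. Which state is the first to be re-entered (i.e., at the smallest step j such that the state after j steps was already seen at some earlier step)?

q4

Run of M on w = a b b b a a a a a:
  step 0: q0  (start)
  step 1: q3  (read a: q0→q3)
  step 2: q4  (read b: q3→q4)
  step 3: q2  (read b: q4→q2)
  step 4: q1  (read b: q2→q1)
  step 5: q4  (read a: q1→q4)   ← first repeat (q4 seen earlier)
  step 6: q3  (read a: q4→q3)
  step 7: q4  (read a: q3→q4)
  step 8: q3  (read a: q4→q3)
  step 9: q4  (read a: q3→q4)

The earliest repeat is at step j = 5: M is in q4, which it already visited at step i = 2.
Pumping length from the standard proof: p = 5 (the number of states). The repeated state found above gives |xy| = j ≤ 5 and |y| = j − i ≥ 1.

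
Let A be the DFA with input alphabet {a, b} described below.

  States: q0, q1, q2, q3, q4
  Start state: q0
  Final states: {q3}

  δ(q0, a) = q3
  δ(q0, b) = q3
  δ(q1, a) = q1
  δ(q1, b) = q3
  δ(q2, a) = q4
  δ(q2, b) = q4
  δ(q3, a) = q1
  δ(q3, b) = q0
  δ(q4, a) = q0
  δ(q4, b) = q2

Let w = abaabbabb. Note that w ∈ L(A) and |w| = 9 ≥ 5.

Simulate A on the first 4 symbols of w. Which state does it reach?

q1

Run of A on the first 4 characters of w = a b a a:
  step 0: q0  (start)
  step 1: q3  (read a: q0→q3)
  step 2: q0  (read b: q3→q0)
  step 3: q3  (read a: q0→q3)
  step 4: q1  (read a: q3→q1)

After reading 4 characters, A is in state q1.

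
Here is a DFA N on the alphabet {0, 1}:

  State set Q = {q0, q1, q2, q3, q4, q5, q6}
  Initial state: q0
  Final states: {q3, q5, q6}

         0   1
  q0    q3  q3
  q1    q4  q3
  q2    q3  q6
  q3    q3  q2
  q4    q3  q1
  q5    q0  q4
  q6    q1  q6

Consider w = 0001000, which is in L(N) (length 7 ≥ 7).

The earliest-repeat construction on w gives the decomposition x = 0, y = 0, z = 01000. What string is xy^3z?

000001000

xy^3z = 0·0·0·0·01000 = 000001000.
Reading y = 0 takes N from q3 back to q3, so after x·y·y·y the machine is still in q3, and z then leads to the accepting state q3. Hence 000001000 ∈ L(N).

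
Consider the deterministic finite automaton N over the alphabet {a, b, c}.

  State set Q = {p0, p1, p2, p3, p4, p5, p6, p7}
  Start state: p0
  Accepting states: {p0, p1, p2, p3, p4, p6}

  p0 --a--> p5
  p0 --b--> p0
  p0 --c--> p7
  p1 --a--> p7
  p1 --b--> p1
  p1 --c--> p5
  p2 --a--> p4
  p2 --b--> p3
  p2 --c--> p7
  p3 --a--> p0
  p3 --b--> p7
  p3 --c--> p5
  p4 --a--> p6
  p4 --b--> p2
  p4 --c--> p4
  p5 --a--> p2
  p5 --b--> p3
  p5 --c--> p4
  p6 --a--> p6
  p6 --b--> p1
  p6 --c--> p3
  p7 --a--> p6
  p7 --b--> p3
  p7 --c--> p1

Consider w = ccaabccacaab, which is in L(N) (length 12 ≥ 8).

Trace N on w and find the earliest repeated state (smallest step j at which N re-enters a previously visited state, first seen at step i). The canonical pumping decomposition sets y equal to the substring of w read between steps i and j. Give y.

ca

State sequence: p0 -c-> p7 -c-> p1 -a-> p7 -a-> p6 -b-> p1 -c-> p5 -c-> p4 -a-> p6 -c-> p3 -a-> p0 -a-> p5 -b-> p3
First repeat at step 3: p7 was already visited.

So i = 1, j = 3, giving x = w[0:1] = c, y = w[1:3] = ca, z = w[3:12] = abccacaab.
Check: |xy| = 3 ≤ 8 and |y| = 2 ≥ 1. Reading y takes N from p7 back to p7, so every xyⁱz is accepted.
Pumping length from the standard proof: p = 8 (the number of states). The repeated state found above gives |xy| = j ≤ 8 and |y| = j − i ≥ 1.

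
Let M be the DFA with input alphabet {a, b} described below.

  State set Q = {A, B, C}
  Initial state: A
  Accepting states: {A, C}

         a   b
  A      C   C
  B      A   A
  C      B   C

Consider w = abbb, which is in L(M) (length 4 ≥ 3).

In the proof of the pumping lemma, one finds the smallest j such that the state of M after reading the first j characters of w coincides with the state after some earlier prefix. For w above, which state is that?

C

Run of M on w = a b b b:
  step 0: A  (start)
  step 1: C  (read a: A→C)
  step 2: C  (read b: C→C)   ← first repeat (C seen earlier)
  step 3: C  (read b: C→C)
  step 4: C  (read b: C→C)

The earliest repeat is at step j = 2: M is in C, which it already visited at step i = 1.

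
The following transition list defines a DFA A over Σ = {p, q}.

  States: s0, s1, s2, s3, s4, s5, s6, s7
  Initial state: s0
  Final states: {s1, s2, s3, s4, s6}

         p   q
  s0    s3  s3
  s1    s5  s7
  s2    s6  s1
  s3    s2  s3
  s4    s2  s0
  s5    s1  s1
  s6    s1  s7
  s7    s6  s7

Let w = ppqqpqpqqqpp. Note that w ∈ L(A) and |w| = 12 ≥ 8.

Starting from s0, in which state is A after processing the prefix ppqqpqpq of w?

Run of A on the first 8 characters of w = p p q q p q p q:
  step 0: s0  (start)
  step 1: s3  (read p: s0→s3)
  step 2: s2  (read p: s3→s2)
  step 3: s1  (read q: s2→s1)
  step 4: s7  (read q: s1→s7)
  step 5: s6  (read p: s7→s6)
  step 6: s7  (read q: s6→s7)
  step 7: s6  (read p: s7→s6)
  step 8: s7  (read q: s6→s7)

After reading 8 characters, A is in state s7.

s7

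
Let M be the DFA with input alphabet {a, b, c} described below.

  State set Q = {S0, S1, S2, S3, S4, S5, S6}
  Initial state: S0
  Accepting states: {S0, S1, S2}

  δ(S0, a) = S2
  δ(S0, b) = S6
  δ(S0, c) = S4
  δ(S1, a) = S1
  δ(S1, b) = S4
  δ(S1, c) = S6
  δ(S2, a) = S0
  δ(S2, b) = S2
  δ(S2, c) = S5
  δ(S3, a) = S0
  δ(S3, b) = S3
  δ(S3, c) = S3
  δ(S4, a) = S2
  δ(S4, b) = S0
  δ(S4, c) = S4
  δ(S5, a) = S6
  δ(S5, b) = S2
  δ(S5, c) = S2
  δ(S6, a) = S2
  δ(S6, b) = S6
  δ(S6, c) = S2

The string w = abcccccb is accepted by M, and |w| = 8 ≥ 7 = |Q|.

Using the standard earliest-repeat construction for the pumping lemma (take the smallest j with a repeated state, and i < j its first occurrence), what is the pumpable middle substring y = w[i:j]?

b

State sequence: S0 -a-> S2 -b-> S2 -c-> S5 -c-> S2 -c-> S5 -c-> S2 -c-> S5 -b-> S2
First repeat at step 2: S2 was already visited.

So i = 1, j = 2, giving x = w[0:1] = a, y = w[1:2] = b, z = w[2:8] = cccccb.
Check: |xy| = 2 ≤ 7 and |y| = 1 ≥ 1. Reading y takes M from S2 back to S2, so every xyⁱz is accepted.
With |Q| = 7, pigeonhole forces a state repeat no later than step 7; the substring read between the first and second visits to that state can be pumped.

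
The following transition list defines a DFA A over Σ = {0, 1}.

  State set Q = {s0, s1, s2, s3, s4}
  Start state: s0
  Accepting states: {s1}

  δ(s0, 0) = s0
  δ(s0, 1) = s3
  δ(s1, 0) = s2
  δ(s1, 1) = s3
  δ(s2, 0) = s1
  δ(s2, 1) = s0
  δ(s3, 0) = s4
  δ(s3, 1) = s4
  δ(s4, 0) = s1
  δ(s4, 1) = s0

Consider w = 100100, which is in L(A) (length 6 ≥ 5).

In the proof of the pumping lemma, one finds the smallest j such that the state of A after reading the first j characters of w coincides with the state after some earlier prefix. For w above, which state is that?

s3

State sequence: s0 -1-> s3 -0-> s4 -0-> s1 -1-> s3 -0-> s4 -0-> s1
First repeat at step 4: s3 was already visited.

The earliest repeat is at step j = 4: A is in s3, which it already visited at step i = 1.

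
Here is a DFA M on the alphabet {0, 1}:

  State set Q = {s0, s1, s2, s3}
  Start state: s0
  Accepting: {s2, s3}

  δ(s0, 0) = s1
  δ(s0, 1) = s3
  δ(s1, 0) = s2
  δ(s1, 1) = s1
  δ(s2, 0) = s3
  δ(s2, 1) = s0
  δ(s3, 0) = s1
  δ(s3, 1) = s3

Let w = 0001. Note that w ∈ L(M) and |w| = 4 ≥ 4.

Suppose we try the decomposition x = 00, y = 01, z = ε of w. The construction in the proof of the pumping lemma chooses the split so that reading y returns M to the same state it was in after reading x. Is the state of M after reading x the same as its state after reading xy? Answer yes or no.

no

Run of M on the first 4 characters of w = 0 0 0 1:
  step 0: s0  (start)
  step 1: s1  (read 0: s0→s1)
  step 2: s2  (read 0: s1→s2)
  step 3: s3  (read 0: s2→s3)
  step 4: s3  (read 1: s3→s3)

After x (step 2): s2. After xy (step 4): s3.
They differ (s2 ≠ s3), so y is not a cycle from the state after x; this split is not the one the pumping-lemma construction produces, and pumping y need not keep the string in L(M).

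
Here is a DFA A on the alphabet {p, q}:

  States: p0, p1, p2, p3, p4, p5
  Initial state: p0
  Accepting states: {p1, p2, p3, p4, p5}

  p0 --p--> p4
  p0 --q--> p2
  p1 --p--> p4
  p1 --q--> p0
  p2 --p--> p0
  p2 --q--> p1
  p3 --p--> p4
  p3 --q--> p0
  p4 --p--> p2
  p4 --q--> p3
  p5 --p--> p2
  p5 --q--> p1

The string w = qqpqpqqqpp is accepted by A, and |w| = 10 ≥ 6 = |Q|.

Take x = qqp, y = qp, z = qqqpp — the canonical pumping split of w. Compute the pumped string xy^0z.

qqpqqqpp

xy⁰z = xz = qqp·qqqpp = qqpqqqpp.
Reading y = qp takes A from p4 back to p4, so after x the machine is still in p4, and z then leads to the accepting state p4. Hence qqpqqqpp ∈ L(A).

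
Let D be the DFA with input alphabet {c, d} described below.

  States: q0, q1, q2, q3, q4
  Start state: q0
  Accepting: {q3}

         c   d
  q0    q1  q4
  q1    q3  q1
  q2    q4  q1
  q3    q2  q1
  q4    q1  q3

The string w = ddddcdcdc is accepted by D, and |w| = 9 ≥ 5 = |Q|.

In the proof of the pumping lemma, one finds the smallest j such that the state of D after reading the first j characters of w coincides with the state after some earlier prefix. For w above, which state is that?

State sequence: q0 -d-> q4 -d-> q3 -d-> q1 -d-> q1 -c-> q3 -d-> q1 -c-> q3 -d-> q1 -c-> q3
First repeat at step 4: q1 was already visited.

The earliest repeat is at step j = 4: D is in q1, which it already visited at step i = 3.
Pumping length from the standard proof: p = 5 (the number of states). The repeated state found above gives |xy| = j ≤ 5 and |y| = j − i ≥ 1.

q1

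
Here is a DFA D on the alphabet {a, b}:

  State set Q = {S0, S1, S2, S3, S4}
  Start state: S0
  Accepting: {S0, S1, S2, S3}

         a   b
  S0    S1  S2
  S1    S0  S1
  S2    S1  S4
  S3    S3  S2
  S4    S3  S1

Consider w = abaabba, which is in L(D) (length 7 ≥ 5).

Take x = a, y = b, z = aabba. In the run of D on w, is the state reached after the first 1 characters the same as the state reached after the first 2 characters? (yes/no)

State sequence: S0 -a-> S1 -b-> S1

After x (step 1): S1. After xy (step 2): S1.
They match, so y = b drives D around a cycle from S1 back to itself; pumping y any number of times keeps D in S1 before reading z, and xyⁱz ∈ L(D) for every i ≥ 0.

yes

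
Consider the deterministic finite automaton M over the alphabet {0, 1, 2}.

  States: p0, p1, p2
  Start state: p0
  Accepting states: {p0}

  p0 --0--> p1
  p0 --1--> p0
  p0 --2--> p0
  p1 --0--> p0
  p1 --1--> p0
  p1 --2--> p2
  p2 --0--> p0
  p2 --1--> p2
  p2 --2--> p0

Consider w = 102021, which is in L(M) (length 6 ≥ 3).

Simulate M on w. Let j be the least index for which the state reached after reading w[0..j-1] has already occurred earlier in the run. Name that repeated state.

State sequence: p0 -1-> p0 -0-> p1 -2-> p2 -0-> p0 -2-> p0 -1-> p0
First repeat at step 1: p0 was already visited.

The earliest repeat is at step j = 1: M is in p0, which it already visited at step i = 0.

p0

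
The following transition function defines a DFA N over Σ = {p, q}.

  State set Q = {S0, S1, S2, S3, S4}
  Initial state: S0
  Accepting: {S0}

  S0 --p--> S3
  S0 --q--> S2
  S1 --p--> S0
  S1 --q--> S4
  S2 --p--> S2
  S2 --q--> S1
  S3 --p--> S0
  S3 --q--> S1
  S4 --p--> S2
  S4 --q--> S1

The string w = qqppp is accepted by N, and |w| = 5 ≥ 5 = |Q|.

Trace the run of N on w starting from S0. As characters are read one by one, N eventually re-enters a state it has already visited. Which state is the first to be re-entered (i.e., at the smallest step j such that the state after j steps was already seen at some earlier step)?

Run of N on w = q q p p p:
  step 0: S0  (start)
  step 1: S2  (read q: S0→S2)
  step 2: S1  (read q: S2→S1)
  step 3: S0  (read p: S1→S0)   ← first repeat (S0 seen earlier)
  step 4: S3  (read p: S0→S3)
  step 5: S0  (read p: S3→S0)

The earliest repeat is at step j = 3: N is in S0, which it already visited at step i = 0.
Pumping length from the standard proof: p = 5 (the number of states). The repeated state found above gives |xy| = j ≤ 5 and |y| = j − i ≥ 1.

S0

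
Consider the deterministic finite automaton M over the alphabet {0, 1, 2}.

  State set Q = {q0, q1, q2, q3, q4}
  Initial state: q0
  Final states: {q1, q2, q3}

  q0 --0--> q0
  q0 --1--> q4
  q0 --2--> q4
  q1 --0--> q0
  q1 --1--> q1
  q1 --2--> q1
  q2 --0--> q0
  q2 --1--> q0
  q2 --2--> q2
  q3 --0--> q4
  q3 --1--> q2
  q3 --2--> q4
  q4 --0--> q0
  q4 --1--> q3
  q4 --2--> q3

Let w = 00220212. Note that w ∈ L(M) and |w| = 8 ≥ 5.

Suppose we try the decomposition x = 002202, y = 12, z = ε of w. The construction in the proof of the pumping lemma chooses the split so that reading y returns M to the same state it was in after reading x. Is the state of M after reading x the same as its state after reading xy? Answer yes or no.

State sequence: q0 -0-> q0 -0-> q0 -2-> q4 -2-> q3 -0-> q4 -2-> q3 -1-> q2 -2-> q2

After x (step 6): q3. After xy (step 8): q2.
They differ (q3 ≠ q2), so y is not a cycle from the state after x; this split is not the one the pumping-lemma construction produces, and pumping y need not keep the string in L(M).

no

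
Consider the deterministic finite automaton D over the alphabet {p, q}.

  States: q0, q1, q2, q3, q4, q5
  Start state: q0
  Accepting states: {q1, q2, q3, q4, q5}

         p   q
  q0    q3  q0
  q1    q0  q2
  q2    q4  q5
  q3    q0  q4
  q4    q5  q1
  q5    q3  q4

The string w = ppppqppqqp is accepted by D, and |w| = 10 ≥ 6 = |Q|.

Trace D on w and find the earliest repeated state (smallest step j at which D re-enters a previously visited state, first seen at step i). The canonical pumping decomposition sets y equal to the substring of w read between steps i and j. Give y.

State sequence: q0 -p-> q3 -p-> q0 -p-> q3 -p-> q0 -q-> q0 -p-> q3 -p-> q0 -q-> q0 -q-> q0 -p-> q3
First repeat at step 2: q0 was already visited.

So i = 0, j = 2, giving x = w[0:0] = ε, y = w[0:2] = pp, z = w[2:10] = ppqppqqp.
Check: |xy| = 2 ≤ 6 and |y| = 2 ≥ 1. Reading y takes D from q0 back to q0, so every xyⁱz is accepted.
Pumping length from the standard proof: p = 6 (the number of states). The repeated state found above gives |xy| = j ≤ 6 and |y| = j − i ≥ 1.

pp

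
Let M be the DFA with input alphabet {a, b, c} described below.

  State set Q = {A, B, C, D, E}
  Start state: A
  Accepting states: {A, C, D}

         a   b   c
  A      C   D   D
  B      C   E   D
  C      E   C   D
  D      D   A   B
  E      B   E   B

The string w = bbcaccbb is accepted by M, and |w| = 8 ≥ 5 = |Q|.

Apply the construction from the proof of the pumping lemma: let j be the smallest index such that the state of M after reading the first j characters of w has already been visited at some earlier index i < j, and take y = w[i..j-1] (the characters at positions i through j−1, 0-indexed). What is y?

Run of M on w = b b c a c c b b:
  step 0: A  (start)
  step 1: D  (read b: A→D)
  step 2: A  (read b: D→A)   ← first repeat (A seen earlier)
  step 3: D  (read c: A→D)
  step 4: D  (read a: D→D)
  step 5: B  (read c: D→B)
  step 6: D  (read c: B→D)
  step 7: A  (read b: D→A)
  step 8: D  (read b: A→D)

So i = 0, j = 2, giving x = w[0:0] = ε, y = w[0:2] = bb, z = w[2:8] = caccbb.
Check: |xy| = 2 ≤ 5 and |y| = 2 ≥ 1. Reading y takes M from A back to A, so every xyⁱz is accepted.

bb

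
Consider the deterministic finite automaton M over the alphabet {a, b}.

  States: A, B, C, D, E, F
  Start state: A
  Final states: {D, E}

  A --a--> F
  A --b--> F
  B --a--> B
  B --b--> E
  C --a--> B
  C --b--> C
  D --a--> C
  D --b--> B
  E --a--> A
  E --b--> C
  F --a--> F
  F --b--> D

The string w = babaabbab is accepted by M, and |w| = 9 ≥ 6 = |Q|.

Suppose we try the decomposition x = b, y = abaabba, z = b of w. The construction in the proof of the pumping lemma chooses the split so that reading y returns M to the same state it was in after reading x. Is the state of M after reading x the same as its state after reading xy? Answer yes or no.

Run of M on the first 8 characters of w = b a b a a b b a:
  step 0: A  (start)
  step 1: F  (read b: A→F)
  step 2: F  (read a: F→F)
  step 3: D  (read b: F→D)
  step 4: C  (read a: D→C)
  step 5: B  (read a: C→B)
  step 6: E  (read b: B→E)
  step 7: C  (read b: E→C)
  step 8: B  (read a: C→B)

After x (step 1): F. After xy (step 8): B.
They differ (F ≠ B), so y is not a cycle from the state after x; this split is not the one the pumping-lemma construction produces, and pumping y need not keep the string in L(M).

no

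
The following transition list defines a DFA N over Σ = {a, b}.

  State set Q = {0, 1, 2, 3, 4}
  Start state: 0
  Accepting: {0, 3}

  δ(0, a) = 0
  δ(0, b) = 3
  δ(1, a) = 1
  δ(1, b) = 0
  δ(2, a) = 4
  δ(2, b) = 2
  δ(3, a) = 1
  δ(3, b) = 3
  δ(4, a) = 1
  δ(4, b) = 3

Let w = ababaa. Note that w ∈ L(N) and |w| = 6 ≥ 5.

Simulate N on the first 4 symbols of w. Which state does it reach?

0

Run of N on the first 4 characters of w = a b a b:
  step 0: 0  (start)
  step 1: 0  (read a: 0→0)
  step 2: 3  (read b: 0→3)
  step 3: 1  (read a: 3→1)
  step 4: 0  (read b: 1→0)

After reading 4 characters, N is in state 0.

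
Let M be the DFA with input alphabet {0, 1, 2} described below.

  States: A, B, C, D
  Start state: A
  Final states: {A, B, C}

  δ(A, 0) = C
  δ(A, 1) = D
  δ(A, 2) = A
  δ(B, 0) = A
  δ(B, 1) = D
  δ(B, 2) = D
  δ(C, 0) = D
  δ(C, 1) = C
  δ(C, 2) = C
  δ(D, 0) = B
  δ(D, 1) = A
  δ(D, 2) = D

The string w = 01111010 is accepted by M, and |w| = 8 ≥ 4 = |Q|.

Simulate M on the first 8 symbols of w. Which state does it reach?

State sequence: A -0-> C -1-> C -1-> C -1-> C -1-> C -0-> D -1-> A -0-> C

After reading 8 characters, M is in state C.
(This kind of state-tracing is the core of the pumping-lemma construction: with 4 states, pigeonhole forces a repeat within the first 4 steps.)

C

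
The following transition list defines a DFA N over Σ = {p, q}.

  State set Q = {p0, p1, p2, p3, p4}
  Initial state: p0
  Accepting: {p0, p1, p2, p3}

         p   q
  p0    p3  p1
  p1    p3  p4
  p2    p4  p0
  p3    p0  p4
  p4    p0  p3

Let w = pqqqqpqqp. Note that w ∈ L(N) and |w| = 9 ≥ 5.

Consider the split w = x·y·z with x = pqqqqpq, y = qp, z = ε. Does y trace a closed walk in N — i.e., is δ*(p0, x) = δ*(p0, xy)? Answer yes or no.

Run of N on the first 9 characters of w = p q q q q p q q p:
  step 0: p0  (start)
  step 1: p3  (read p: p0→p3)
  step 2: p4  (read q: p3→p4)
  step 3: p3  (read q: p4→p3)
  step 4: p4  (read q: p3→p4)
  step 5: p3  (read q: p4→p3)
  step 6: p0  (read p: p3→p0)
  step 7: p1  (read q: p0→p1)
  step 8: p4  (read q: p1→p4)
  step 9: p0  (read p: p4→p0)

After x (step 7): p1. After xy (step 9): p0.
They differ (p1 ≠ p0), so y is not a cycle from the state after x; this split is not the one the pumping-lemma construction produces, and pumping y need not keep the string in L(N).

no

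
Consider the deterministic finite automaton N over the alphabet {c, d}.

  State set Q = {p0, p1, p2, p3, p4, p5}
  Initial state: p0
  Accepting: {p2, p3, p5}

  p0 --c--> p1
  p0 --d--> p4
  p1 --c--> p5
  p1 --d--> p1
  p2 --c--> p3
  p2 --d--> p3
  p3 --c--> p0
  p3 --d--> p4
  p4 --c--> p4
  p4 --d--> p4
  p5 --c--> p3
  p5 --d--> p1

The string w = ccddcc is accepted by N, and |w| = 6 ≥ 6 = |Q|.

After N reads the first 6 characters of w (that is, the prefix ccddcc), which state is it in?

p3

Run of N on the first 6 characters of w = c c d d c c:
  step 0: p0  (start)
  step 1: p1  (read c: p0→p1)
  step 2: p5  (read c: p1→p5)
  step 3: p1  (read d: p5→p1)
  step 4: p1  (read d: p1→p1)
  step 5: p5  (read c: p1→p5)
  step 6: p3  (read c: p5→p3)

After reading 6 characters, N is in state p3.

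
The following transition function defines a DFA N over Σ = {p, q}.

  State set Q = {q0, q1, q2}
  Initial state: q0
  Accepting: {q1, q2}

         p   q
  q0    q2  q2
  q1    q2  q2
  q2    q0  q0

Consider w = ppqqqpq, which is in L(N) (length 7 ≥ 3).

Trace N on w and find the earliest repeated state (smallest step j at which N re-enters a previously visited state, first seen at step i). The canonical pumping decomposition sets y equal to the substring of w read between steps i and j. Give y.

pp

State sequence: q0 -p-> q2 -p-> q0 -q-> q2 -q-> q0 -q-> q2 -p-> q0 -q-> q2
First repeat at step 2: q0 was already visited.

So i = 0, j = 2, giving x = w[0:0] = ε, y = w[0:2] = pp, z = w[2:7] = qqqpq.
Check: |xy| = 2 ≤ 3 and |y| = 2 ≥ 1. Reading y takes N from q0 back to q0, so every xyⁱz is accepted.
The DFA has 3 states, so the proof of the pumping lemma guarantees a repeated state among the first 3+1 visited; the segment between the two visits is the pumpable y.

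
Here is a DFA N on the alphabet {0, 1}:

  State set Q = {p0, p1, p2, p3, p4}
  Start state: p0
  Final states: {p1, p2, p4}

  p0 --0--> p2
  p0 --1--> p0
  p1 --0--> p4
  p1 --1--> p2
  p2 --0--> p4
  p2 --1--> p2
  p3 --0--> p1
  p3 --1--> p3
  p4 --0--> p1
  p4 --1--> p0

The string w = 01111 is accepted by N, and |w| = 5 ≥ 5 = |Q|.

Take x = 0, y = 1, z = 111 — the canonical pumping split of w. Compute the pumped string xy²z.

xy^2z = 0·1·1·111 = 011111.
Reading y = 1 takes N from p2 back to p2, so after x·y·y the machine is still in p2, and z then leads to the accepting state p2. Hence 011111 ∈ L(N).

011111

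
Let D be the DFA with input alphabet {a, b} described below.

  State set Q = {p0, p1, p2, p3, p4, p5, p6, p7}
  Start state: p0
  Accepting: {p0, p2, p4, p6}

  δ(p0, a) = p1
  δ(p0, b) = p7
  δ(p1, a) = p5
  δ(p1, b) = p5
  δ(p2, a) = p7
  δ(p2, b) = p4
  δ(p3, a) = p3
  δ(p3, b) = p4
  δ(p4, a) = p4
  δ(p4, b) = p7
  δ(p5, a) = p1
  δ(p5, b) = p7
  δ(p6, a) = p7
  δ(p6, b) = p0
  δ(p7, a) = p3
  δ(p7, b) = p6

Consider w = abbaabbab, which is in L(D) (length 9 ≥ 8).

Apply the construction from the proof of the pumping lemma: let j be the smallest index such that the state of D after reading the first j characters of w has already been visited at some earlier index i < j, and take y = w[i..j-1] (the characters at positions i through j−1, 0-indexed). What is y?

Run of D on w = a b b a a b b a b:
  step 0: p0  (start)
  step 1: p1  (read a: p0→p1)
  step 2: p5  (read b: p1→p5)
  step 3: p7  (read b: p5→p7)
  step 4: p3  (read a: p7→p3)
  step 5: p3  (read a: p3→p3)   ← first repeat (p3 seen earlier)
  step 6: p4  (read b: p3→p4)
  step 7: p7  (read b: p4→p7)
  step 8: p3  (read a: p7→p3)
  step 9: p4  (read b: p3→p4)

So i = 4, j = 5, giving x = w[0:4] = abba, y = w[4:5] = a, z = w[5:9] = bbab.
Check: |xy| = 5 ≤ 8 and |y| = 1 ≥ 1. Reading y takes D from p3 back to p3, so every xyⁱz is accepted.

a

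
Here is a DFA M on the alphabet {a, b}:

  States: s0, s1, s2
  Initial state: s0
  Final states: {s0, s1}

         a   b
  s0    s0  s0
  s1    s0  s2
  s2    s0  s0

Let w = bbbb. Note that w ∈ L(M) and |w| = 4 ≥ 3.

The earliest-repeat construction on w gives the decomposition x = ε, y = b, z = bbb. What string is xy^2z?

xy^2z = ε·b·b·bbb = bbbbb.
Reading y = b takes M from s0 back to s0, so after x·y·y the machine is still in s0, and z then leads to the accepting state s0. Hence bbbbb ∈ L(M).

bbbbb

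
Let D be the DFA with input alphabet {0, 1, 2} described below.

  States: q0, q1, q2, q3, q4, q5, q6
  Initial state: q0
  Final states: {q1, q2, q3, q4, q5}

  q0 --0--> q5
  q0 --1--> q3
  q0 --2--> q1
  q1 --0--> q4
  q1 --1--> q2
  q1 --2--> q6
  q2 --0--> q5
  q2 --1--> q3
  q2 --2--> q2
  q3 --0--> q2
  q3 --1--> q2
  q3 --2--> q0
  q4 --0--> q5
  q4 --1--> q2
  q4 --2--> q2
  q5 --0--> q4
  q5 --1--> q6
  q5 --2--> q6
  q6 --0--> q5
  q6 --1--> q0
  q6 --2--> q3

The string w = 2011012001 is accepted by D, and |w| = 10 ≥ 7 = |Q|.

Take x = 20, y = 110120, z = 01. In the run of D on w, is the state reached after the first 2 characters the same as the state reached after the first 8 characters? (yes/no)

State sequence: q0 -2-> q1 -0-> q4 -1-> q2 -1-> q3 -0-> q2 -1-> q3 -2-> q0 -0-> q5

After x (step 2): q4. After xy (step 8): q5.
They differ (q4 ≠ q5), so y is not a cycle from the state after x; this split is not the one the pumping-lemma construction produces, and pumping y need not keep the string in L(D).

no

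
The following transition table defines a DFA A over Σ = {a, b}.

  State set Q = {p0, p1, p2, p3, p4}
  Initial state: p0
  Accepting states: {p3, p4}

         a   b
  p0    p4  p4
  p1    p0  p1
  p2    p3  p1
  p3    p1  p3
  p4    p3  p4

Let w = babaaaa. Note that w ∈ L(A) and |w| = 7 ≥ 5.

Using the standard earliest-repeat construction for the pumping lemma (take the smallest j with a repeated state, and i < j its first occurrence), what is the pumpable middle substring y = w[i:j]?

Run of A on w = b a b a a a a:
  step 0: p0  (start)
  step 1: p4  (read b: p0→p4)
  step 2: p3  (read a: p4→p3)
  step 3: p3  (read b: p3→p3)   ← first repeat (p3 seen earlier)
  step 4: p1  (read a: p3→p1)
  step 5: p0  (read a: p1→p0)
  step 6: p4  (read a: p0→p4)
  step 7: p3  (read a: p4→p3)

So i = 2, j = 3, giving x = w[0:2] = ba, y = w[2:3] = b, z = w[3:7] = aaaa.
Check: |xy| = 3 ≤ 5 and |y| = 1 ≥ 1. Reading y takes A from p3 back to p3, so every xyⁱz is accepted.

b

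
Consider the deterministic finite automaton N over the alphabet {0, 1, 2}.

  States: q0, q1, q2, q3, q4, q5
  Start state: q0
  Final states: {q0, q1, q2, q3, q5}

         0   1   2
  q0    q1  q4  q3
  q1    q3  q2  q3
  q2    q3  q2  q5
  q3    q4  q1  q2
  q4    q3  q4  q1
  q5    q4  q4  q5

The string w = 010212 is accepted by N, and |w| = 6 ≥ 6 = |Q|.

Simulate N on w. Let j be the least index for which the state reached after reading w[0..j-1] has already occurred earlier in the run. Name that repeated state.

q2

State sequence: q0 -0-> q1 -1-> q2 -0-> q3 -2-> q2 -1-> q2 -2-> q5
First repeat at step 4: q2 was already visited.

The earliest repeat is at step j = 4: N is in q2, which it already visited at step i = 2.
Pumping length from the standard proof: p = 6 (the number of states). The repeated state found above gives |xy| = j ≤ 6 and |y| = j − i ≥ 1.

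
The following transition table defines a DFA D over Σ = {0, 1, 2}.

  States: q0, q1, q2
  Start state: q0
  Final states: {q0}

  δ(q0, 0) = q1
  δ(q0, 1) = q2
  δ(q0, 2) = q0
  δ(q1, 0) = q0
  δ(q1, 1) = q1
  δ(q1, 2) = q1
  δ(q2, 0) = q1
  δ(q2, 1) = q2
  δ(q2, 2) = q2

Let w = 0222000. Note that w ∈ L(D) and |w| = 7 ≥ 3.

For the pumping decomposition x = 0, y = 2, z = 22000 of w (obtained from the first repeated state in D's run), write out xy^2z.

xy^2z = 0·2·2·22000 = 02222000.
Reading y = 2 takes D from q1 back to q1, so after x·y·y the machine is still in q1, and z then leads to the accepting state q0. Hence 02222000 ∈ L(D).

02222000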